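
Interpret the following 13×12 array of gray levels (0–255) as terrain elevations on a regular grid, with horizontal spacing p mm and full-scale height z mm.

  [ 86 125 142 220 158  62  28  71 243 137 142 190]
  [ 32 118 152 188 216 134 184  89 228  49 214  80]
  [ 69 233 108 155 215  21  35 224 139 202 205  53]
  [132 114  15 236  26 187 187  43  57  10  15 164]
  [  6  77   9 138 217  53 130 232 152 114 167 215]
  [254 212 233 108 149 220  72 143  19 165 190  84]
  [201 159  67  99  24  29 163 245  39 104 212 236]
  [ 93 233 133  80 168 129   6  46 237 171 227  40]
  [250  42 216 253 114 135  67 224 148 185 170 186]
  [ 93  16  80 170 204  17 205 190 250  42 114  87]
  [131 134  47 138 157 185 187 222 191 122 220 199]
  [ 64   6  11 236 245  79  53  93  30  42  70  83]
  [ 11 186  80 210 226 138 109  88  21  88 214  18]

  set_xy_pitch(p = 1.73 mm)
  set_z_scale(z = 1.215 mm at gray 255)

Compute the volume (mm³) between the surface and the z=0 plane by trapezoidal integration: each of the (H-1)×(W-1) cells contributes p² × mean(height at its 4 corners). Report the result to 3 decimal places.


height_mm = gray/255 × 1.215; cell vol = 1.73² × mean(4 corners)
unit = 1.73² × 1.215 / (4×255) = 0.00356507 mm³ per gray-sum
row 0: Σ corner-gray over 11 cells = 6188  → 22.0607
row 1: Σ corner-gray over 11 cells = 6452  → 23.0018
row 2: Σ corner-gray over 11 cells = 5272  → 18.7951
row 3: Σ corner-gray over 11 cells = 4875  → 17.3797
row 4: Σ corner-gray over 11 cells = 6159  → 21.9573
row 5: Σ corner-gray over 11 cells = 6079  → 21.6721
row 6: Σ corner-gray over 11 cells = 5712  → 20.3637
row 7: Σ corner-gray over 11 cells = 6537  → 23.3049
row 8: Σ corner-gray over 11 cells = 6300  → 22.4600
row 9: Σ corner-gray over 11 cells = 6292  → 22.4314
row 10: Σ corner-gray over 11 cells = 5413  → 19.2977
row 11: Σ corner-gray over 11 cells = 4626  → 16.4920
Σ rows: total corner-gray = 69905  → 249.2164 mm³

249.216


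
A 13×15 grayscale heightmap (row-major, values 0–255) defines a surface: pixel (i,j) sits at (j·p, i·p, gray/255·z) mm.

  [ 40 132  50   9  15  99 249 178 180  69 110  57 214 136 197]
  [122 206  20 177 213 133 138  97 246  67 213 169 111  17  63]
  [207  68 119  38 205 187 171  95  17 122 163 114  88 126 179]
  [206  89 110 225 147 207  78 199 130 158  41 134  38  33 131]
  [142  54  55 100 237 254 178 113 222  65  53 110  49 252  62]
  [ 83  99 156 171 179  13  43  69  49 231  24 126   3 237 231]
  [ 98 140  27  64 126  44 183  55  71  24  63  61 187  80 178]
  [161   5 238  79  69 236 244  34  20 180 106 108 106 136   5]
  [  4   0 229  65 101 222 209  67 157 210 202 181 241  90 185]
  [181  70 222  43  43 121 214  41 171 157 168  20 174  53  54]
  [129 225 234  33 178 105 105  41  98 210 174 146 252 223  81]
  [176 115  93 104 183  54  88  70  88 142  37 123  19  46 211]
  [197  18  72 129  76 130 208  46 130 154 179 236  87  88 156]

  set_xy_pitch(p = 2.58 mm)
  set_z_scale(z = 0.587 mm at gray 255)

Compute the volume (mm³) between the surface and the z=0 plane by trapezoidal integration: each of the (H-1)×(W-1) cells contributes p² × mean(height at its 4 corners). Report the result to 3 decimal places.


314.293

height_mm = gray/255 × 0.587; cell vol = 2.58² × mean(4 corners)
unit = 2.58² × 0.587 / (4×255) = 0.00383069 mm³ per gray-sum
row 0: Σ corner-gray over 14 cells = 7032  → 26.9374
row 1: Σ corner-gray over 14 cells = 7211  → 27.6231
row 2: Σ corner-gray over 14 cells = 6927  → 26.5352
row 3: Σ corner-gray over 14 cells = 7203  → 27.5925
row 4: Σ corner-gray over 14 cells = 6802  → 26.0564
row 5: Σ corner-gray over 14 cells = 5640  → 21.6051
row 6: Σ corner-gray over 14 cells = 5814  → 22.2716
row 7: Σ corner-gray over 14 cells = 7425  → 28.4429
row 8: Σ corner-gray over 14 cells = 7366  → 28.2169
row 9: Σ corner-gray over 14 cells = 7487  → 28.6804
row 10: Σ corner-gray over 14 cells = 6969  → 26.6961
row 11: Σ corner-gray over 14 cells = 6170  → 23.6354
Σ rows: total corner-gray = 82046  → 314.2930 mm³


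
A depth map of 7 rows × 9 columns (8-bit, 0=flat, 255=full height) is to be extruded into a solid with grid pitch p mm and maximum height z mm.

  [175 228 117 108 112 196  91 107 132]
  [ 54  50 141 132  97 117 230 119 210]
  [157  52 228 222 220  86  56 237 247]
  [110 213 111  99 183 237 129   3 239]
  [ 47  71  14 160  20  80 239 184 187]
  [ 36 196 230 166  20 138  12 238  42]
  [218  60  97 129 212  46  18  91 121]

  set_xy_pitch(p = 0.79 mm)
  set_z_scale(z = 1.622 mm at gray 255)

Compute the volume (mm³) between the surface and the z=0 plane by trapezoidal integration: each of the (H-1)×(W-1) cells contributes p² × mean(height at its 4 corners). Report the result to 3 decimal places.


25.256

height_mm = gray/255 × 1.622; cell vol = 0.79² × mean(4 corners)
unit = 0.79² × 1.622 / (4×255) = 0.000992441 mm³ per gray-sum
row 0: Σ corner-gray over 8 cells = 4261  → 4.2288
row 1: Σ corner-gray over 8 cells = 4642  → 4.6069
row 2: Σ corner-gray over 8 cells = 4905  → 4.8679
row 3: Σ corner-gray over 8 cells = 4069  → 4.0382
row 4: Σ corner-gray over 8 cells = 3848  → 3.8189
row 5: Σ corner-gray over 8 cells = 3723  → 3.6949
Σ rows: total corner-gray = 25448  → 25.2556 mm³


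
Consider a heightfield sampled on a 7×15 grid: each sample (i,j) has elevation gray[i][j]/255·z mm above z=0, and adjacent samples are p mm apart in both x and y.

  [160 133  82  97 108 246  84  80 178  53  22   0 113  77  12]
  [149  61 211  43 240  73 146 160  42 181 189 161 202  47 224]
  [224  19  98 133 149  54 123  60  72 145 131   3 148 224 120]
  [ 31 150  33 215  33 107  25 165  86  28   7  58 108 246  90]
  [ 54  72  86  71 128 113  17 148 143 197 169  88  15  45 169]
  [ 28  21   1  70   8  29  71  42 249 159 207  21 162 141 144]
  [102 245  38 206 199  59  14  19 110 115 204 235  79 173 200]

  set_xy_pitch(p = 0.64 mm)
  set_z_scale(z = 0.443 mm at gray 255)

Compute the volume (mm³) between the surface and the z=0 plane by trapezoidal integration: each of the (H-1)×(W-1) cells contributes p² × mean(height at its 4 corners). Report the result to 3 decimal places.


height_mm = gray/255 × 0.443; cell vol = 0.64² × mean(4 corners)
unit = 0.64² × 0.443 / (4×255) = 0.000177895 mm³ per gray-sum
row 0: Σ corner-gray over 14 cells = 6603  → 1.1746
row 1: Σ corner-gray over 14 cells = 6947  → 1.2358
row 2: Σ corner-gray over 14 cells = 5705  → 1.0149
row 3: Σ corner-gray over 14 cells = 5450  → 0.9695
row 4: Σ corner-gray over 14 cells = 5341  → 0.9501
row 5: Σ corner-gray over 14 cells = 6228  → 1.1079
Σ rows: total corner-gray = 36274  → 6.4530 mm³

6.453


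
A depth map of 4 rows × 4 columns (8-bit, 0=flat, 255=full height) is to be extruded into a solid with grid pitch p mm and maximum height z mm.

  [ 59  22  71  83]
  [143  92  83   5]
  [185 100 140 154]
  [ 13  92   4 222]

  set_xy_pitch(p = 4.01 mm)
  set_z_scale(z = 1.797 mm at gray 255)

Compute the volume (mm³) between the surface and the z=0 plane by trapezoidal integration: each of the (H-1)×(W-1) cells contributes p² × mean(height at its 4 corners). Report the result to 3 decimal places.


height_mm = gray/255 × 1.797; cell vol = 4.01² × mean(4 corners)
unit = 4.01² × 1.797 / (4×255) = 0.0283294 mm³ per gray-sum
row 0: Σ corner-gray over 3 cells = 826  → 23.4000
row 1: Σ corner-gray over 3 cells = 1317  → 37.3098
row 2: Σ corner-gray over 3 cells = 1246  → 35.2984
Σ rows: total corner-gray = 3389  → 96.0082 mm³

96.008


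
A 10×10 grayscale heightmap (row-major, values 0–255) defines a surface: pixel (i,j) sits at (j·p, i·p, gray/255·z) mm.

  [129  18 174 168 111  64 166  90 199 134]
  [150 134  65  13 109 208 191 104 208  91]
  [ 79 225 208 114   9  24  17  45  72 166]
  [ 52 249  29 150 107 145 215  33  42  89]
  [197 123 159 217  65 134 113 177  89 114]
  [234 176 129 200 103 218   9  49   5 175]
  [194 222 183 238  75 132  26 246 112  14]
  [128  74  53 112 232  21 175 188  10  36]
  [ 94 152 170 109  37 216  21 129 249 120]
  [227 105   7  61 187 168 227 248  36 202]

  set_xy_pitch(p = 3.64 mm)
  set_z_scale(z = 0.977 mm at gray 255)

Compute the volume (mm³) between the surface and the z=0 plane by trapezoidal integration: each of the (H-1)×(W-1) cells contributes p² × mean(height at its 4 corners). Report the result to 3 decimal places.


height_mm = gray/255 × 0.977; cell vol = 3.64² × mean(4 corners)
unit = 3.64² × 0.977 / (4×255) = 0.012691 mm³ per gray-sum
row 0: Σ corner-gray over 9 cells = 4548  → 57.7188
row 1: Σ corner-gray over 9 cells = 3978  → 50.4850
row 2: Σ corner-gray over 9 cells = 3754  → 47.6422
row 3: Σ corner-gray over 9 cells = 4546  → 57.6935
row 4: Σ corner-gray over 9 cells = 4652  → 59.0387
row 5: Σ corner-gray over 9 cells = 4863  → 61.7165
row 6: Σ corner-gray over 9 cells = 4570  → 57.9980
row 7: Σ corner-gray over 9 cells = 4274  → 54.2415
row 8: Σ corner-gray over 9 cells = 4887  → 62.0211
Σ rows: total corner-gray = 40072  → 508.5553 mm³

508.555


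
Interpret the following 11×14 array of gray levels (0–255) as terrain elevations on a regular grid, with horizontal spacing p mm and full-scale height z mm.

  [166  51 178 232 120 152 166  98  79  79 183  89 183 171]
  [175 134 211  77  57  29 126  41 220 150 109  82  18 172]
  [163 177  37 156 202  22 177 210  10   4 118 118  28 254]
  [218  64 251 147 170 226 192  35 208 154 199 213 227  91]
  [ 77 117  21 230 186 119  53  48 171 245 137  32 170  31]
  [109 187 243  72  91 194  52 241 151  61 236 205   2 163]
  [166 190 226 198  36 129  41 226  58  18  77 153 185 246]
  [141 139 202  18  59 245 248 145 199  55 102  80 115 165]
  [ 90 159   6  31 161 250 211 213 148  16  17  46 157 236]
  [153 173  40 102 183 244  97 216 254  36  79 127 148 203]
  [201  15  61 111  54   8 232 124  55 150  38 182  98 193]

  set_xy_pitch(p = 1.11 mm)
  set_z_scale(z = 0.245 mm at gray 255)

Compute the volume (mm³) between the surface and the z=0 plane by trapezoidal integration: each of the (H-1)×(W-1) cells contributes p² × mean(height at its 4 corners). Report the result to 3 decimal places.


height_mm = gray/255 × 0.245; cell vol = 1.11² × mean(4 corners)
unit = 1.11² × 0.245 / (4×255) = 0.000295946 mm³ per gray-sum
row 0: Σ corner-gray over 13 cells = 6412  → 1.8976
row 1: Σ corner-gray over 13 cells = 5790  → 1.7135
row 2: Σ corner-gray over 13 cells = 7416  → 2.1947
row 3: Σ corner-gray over 13 cells = 7647  → 2.2631
row 4: Σ corner-gray over 13 cells = 6908  → 2.0444
row 5: Σ corner-gray over 13 cells = 7228  → 2.1391
row 6: Σ corner-gray over 13 cells = 7006  → 2.0734
row 7: Σ corner-gray over 13 cells = 6676  → 1.9757
row 8: Σ corner-gray over 13 cells = 6910  → 2.0450
row 9: Σ corner-gray over 13 cells = 6404  → 1.8952
Σ rows: total corner-gray = 68397  → 20.2418 mm³

20.242


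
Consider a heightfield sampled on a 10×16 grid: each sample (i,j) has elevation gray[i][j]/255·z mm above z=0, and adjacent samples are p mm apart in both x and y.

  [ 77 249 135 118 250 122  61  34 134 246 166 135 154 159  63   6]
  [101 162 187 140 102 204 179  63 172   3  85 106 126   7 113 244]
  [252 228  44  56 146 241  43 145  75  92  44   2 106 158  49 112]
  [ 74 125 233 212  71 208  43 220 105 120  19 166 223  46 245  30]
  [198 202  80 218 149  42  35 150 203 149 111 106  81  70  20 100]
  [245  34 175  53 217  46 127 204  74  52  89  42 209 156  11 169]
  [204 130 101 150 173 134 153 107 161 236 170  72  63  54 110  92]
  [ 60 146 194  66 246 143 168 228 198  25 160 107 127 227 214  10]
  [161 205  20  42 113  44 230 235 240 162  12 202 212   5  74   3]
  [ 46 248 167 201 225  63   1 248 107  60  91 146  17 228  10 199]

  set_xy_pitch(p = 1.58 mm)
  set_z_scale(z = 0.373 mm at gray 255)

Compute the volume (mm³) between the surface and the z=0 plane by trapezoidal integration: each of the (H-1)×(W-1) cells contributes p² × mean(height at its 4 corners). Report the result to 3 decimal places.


62.466

height_mm = gray/255 × 0.373; cell vol = 1.58² × mean(4 corners)
unit = 1.58² × 0.373 / (4×255) = 0.000912899 mm³ per gray-sum
row 0: Σ corner-gray over 15 cells = 7778  → 7.1005
row 1: Σ corner-gray over 15 cells = 6865  → 6.2671
row 2: Σ corner-gray over 15 cells = 7398  → 6.7536
row 3: Σ corner-gray over 15 cells = 7706  → 7.0348
row 4: Σ corner-gray over 15 cells = 6922  → 6.3191
row 5: Σ corner-gray over 15 cells = 7316  → 6.6788
row 6: Σ corner-gray over 15 cells = 8492  → 7.7523
row 7: Σ corner-gray over 15 cells = 8324  → 7.5990
row 8: Σ corner-gray over 15 cells = 7625  → 6.9609
Σ rows: total corner-gray = 68426  → 62.4660 mm³


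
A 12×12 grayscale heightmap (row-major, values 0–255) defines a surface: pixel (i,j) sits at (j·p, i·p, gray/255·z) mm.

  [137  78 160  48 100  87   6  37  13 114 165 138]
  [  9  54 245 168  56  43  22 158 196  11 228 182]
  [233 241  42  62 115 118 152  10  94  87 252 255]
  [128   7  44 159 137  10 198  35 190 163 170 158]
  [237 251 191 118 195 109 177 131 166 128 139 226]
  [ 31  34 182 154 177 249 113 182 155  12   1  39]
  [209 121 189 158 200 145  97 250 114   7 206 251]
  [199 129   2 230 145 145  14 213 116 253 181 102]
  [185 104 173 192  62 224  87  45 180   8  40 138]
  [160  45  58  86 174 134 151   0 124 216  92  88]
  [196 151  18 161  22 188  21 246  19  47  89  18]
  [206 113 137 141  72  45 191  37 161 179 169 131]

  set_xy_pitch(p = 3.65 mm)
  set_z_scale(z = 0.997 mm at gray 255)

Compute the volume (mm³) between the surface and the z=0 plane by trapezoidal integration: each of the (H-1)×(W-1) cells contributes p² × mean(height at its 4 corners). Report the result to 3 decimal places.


height_mm = gray/255 × 0.997; cell vol = 3.65² × mean(4 corners)
unit = 3.65² × 0.997 / (4×255) = 0.0130221 mm³ per gray-sum
row 0: Σ corner-gray over 11 cells = 4444  → 57.8702
row 1: Σ corner-gray over 11 cells = 5387  → 70.1500
row 2: Σ corner-gray over 11 cells = 5346  → 69.6161
row 3: Σ corner-gray over 11 cells = 6185  → 80.5416
row 4: Σ corner-gray over 11 cells = 6261  → 81.5313
row 5: Σ corner-gray over 11 cells = 6022  → 78.4190
row 6: Σ corner-gray over 11 cells = 6591  → 85.8286
row 7: Σ corner-gray over 11 cells = 5710  → 74.3561
row 8: Σ corner-gray over 11 cells = 4961  → 64.6026
row 9: Σ corner-gray over 11 cells = 4546  → 59.1984
row 10: Σ corner-gray over 11 cells = 4965  → 64.6547
Σ rows: total corner-gray = 60418  → 786.7687 mm³

786.769


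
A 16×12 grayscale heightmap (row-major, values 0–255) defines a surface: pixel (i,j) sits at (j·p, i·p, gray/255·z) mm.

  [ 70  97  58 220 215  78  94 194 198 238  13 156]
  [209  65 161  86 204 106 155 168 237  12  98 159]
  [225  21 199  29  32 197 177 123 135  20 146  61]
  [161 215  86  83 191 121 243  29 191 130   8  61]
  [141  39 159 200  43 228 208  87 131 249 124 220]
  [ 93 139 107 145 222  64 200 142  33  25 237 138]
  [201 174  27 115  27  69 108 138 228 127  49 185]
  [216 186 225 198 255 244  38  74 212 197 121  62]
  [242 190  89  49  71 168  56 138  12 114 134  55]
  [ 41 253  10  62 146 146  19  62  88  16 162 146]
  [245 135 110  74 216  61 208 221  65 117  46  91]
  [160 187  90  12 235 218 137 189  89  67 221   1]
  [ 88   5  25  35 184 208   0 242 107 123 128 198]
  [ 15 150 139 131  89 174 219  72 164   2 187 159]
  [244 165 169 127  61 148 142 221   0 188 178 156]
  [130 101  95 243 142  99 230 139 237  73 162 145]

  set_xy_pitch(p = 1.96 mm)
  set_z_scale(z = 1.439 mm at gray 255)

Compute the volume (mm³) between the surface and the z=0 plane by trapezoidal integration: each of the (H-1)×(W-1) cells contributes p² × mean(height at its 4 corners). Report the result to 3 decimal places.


height_mm = gray/255 × 1.439; cell vol = 1.96² × mean(4 corners)
unit = 1.96² × 1.439 / (4×255) = 0.00541967 mm³ per gray-sum
row 0: Σ corner-gray over 11 cells = 5988  → 32.4530
row 1: Σ corner-gray over 11 cells = 5396  → 29.2445
row 2: Σ corner-gray over 11 cells = 5260  → 28.5075
row 3: Σ corner-gray over 11 cells = 6113  → 33.1304
row 4: Σ corner-gray over 11 cells = 6156  → 33.3635
row 5: Σ corner-gray over 11 cells = 5369  → 29.0982
row 6: Σ corner-gray over 11 cells = 6288  → 34.0789
row 7: Σ corner-gray over 11 cells = 6117  → 33.1521
row 8: Σ corner-gray over 11 cells = 4454  → 24.1392
row 9: Σ corner-gray over 11 cells = 4957  → 26.8653
row 10: Σ corner-gray over 11 cells = 5893  → 31.9381
row 11: Σ corner-gray over 11 cells = 5451  → 29.5426
row 12: Σ corner-gray over 11 cells = 5228  → 28.3340
row 13: Σ corner-gray over 11 cells = 6026  → 32.6589
row 14: Σ corner-gray over 11 cells = 6515  → 35.3091
Σ rows: total corner-gray = 85211  → 461.8154 mm³

461.815


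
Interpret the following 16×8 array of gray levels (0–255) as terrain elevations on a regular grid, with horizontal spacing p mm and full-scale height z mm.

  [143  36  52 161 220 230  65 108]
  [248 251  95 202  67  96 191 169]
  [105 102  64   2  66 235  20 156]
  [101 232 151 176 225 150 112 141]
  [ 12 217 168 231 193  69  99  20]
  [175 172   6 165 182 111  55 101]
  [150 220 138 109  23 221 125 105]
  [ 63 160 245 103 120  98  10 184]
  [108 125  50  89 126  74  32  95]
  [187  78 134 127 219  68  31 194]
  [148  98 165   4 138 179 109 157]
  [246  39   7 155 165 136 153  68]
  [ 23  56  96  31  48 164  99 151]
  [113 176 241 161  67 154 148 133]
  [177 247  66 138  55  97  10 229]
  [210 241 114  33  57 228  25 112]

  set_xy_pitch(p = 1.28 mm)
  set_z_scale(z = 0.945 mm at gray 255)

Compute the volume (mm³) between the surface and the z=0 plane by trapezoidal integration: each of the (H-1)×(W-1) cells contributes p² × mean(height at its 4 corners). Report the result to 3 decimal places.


height_mm = gray/255 × 0.945; cell vol = 1.28² × mean(4 corners)
unit = 1.28² × 0.945 / (4×255) = 0.00151793 mm³ per gray-sum
row 0: Σ corner-gray over 7 cells = 4000  → 6.0717
row 1: Σ corner-gray over 7 cells = 3460  → 5.2520
row 2: Σ corner-gray over 7 cells = 3573  → 5.4236
row 3: Σ corner-gray over 7 cells = 4320  → 6.5575
row 4: Σ corner-gray over 7 cells = 3644  → 5.5313
row 5: Σ corner-gray over 7 cells = 3585  → 5.4418
row 6: Σ corner-gray over 7 cells = 3646  → 5.5344
row 7: Σ corner-gray over 7 cells = 2914  → 4.4232
row 8: Σ corner-gray over 7 cells = 2890  → 4.3868
row 9: Σ corner-gray over 7 cells = 3386  → 5.1397
row 10: Σ corner-gray over 7 cells = 3315  → 5.0319
row 11: Σ corner-gray over 7 cells = 2786  → 4.2290
row 12: Σ corner-gray over 7 cells = 3302  → 5.0122
row 13: Σ corner-gray over 7 cells = 3772  → 5.7256
row 14: Σ corner-gray over 7 cells = 3350  → 5.0851
Σ rows: total corner-gray = 51943  → 78.8458 mm³

78.846


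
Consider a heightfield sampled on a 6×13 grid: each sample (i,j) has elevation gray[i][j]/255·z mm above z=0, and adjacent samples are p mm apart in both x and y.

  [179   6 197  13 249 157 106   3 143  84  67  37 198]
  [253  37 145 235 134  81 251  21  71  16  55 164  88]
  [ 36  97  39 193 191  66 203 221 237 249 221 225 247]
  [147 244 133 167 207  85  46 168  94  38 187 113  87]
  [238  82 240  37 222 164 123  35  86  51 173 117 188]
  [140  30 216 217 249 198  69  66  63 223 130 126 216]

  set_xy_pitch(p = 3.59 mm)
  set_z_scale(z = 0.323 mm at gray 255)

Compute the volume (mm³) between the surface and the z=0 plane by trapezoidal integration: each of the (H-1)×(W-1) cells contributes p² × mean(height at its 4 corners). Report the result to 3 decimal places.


height_mm = gray/255 × 0.323; cell vol = 3.59² × mean(4 corners)
unit = 3.59² × 0.323 / (4×255) = 0.00408123 mm³ per gray-sum
row 0: Σ corner-gray over 12 cells = 5262  → 21.4754
row 1: Σ corner-gray over 12 cells = 6928  → 28.2748
row 2: Σ corner-gray over 12 cells = 7365  → 30.0583
row 3: Σ corner-gray over 12 cells = 6284  → 25.6465
row 4: Σ corner-gray over 12 cells = 6616  → 27.0014
Σ rows: total corner-gray = 32455  → 132.4564 mm³

132.456


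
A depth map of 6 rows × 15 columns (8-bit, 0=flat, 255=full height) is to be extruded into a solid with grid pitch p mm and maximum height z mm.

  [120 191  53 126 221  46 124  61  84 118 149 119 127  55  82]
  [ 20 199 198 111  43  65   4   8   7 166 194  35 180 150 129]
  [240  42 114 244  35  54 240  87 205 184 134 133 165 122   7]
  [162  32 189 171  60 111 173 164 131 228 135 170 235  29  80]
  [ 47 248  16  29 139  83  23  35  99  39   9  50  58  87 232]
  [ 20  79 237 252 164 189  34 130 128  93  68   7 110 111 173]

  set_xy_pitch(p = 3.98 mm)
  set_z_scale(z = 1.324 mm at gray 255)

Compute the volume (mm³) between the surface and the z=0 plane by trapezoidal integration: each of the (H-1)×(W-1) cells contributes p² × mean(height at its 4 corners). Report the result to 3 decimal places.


height_mm = gray/255 × 1.324; cell vol = 3.98² × mean(4 corners)
unit = 3.98² × 1.324 / (4×255) = 0.0205615 mm³ per gray-sum
row 0: Σ corner-gray over 14 cells = 6019  → 123.7594
row 1: Σ corner-gray over 14 cells = 6634  → 136.4047
row 2: Σ corner-gray over 14 cells = 7663  → 157.5625
row 3: Σ corner-gray over 14 cells = 6007  → 123.5127
row 4: Σ corner-gray over 14 cells = 5506  → 113.2114
Σ rows: total corner-gray = 31829  → 654.4507 mm³

654.451


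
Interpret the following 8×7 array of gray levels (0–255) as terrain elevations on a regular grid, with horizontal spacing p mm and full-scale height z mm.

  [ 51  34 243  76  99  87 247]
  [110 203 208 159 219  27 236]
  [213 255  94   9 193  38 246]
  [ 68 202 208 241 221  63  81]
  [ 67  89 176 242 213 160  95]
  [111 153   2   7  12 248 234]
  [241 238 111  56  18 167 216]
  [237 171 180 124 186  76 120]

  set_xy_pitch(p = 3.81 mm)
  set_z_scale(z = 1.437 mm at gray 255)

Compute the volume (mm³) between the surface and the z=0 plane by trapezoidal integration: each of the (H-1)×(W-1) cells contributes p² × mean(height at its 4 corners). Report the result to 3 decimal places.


height_mm = gray/255 × 1.437; cell vol = 3.81² × mean(4 corners)
unit = 3.81² × 1.437 / (4×255) = 0.0204506 mm³ per gray-sum
row 0: Σ corner-gray over 6 cells = 3354  → 68.5914
row 1: Σ corner-gray over 6 cells = 3615  → 73.9290
row 2: Σ corner-gray over 6 cells = 3656  → 74.7675
row 3: Σ corner-gray over 6 cells = 3941  → 80.5959
row 4: Σ corner-gray over 6 cells = 3111  → 63.6219
row 5: Σ corner-gray over 6 cells = 2826  → 57.7935
row 6: Σ corner-gray over 6 cells = 3468  → 70.9228
Σ rows: total corner-gray = 23971  → 490.2219 mm³

490.222


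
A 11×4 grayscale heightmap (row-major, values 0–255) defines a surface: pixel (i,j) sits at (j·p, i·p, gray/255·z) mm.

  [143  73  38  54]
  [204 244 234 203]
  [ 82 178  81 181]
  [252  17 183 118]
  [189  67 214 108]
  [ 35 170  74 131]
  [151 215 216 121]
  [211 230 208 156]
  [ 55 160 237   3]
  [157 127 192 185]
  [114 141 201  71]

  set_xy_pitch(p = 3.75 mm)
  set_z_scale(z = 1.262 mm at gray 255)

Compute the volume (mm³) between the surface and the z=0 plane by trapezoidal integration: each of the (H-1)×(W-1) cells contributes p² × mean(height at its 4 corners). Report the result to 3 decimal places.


height_mm = gray/255 × 1.262; cell vol = 3.75² × mean(4 corners)
unit = 3.75² × 1.262 / (4×255) = 0.0173989 mm³ per gray-sum
row 0: Σ corner-gray over 3 cells = 1782  → 31.0048
row 1: Σ corner-gray over 3 cells = 2144  → 37.3032
row 2: Σ corner-gray over 3 cells = 1551  → 26.9857
row 3: Σ corner-gray over 3 cells = 1629  → 28.3428
row 4: Σ corner-gray over 3 cells = 1513  → 26.3245
row 5: Σ corner-gray over 3 cells = 1788  → 31.1092
row 6: Σ corner-gray over 3 cells = 2377  → 41.3572
row 7: Σ corner-gray over 3 cells = 2095  → 36.4507
row 8: Σ corner-gray over 3 cells = 1832  → 31.8748
row 9: Σ corner-gray over 3 cells = 1849  → 32.1706
Σ rows: total corner-gray = 18560  → 322.9235 mm³

322.924


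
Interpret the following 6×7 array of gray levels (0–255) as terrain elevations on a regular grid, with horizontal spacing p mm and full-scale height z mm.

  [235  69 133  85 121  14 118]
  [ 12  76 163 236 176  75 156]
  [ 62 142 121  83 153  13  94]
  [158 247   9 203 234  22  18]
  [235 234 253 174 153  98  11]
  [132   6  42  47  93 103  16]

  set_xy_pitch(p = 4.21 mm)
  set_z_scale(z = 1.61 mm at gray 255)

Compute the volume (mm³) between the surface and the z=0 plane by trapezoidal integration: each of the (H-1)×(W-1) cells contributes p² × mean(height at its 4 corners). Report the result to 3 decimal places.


height_mm = gray/255 × 1.61; cell vol = 4.21² × mean(4 corners)
unit = 4.21² × 1.61 / (4×255) = 0.0279763 mm³ per gray-sum
row 0: Σ corner-gray over 6 cells = 2817  → 78.8092
row 1: Σ corner-gray over 6 cells = 2800  → 78.3336
row 2: Σ corner-gray over 6 cells = 2786  → 77.9419
row 3: Σ corner-gray over 6 cells = 3676  → 102.8408
row 4: Σ corner-gray over 6 cells = 2800  → 78.3336
Σ rows: total corner-gray = 14879  → 416.2590 mm³

416.259


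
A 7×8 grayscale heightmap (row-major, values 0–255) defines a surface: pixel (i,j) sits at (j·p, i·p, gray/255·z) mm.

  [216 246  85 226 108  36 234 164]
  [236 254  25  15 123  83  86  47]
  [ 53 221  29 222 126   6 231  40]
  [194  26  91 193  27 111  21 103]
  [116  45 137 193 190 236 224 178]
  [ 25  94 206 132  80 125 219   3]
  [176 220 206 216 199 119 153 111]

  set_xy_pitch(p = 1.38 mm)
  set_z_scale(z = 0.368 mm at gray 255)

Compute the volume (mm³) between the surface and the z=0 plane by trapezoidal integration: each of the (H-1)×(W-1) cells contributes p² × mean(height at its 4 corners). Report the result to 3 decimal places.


height_mm = gray/255 × 0.368; cell vol = 1.38² × mean(4 corners)
unit = 1.38² × 0.368 / (4×255) = 0.000687078 mm³ per gray-sum
row 0: Σ corner-gray over 7 cells = 3705  → 2.5456
row 1: Σ corner-gray over 7 cells = 3218  → 2.2110
row 2: Σ corner-gray over 7 cells = 2998  → 2.0599
row 3: Σ corner-gray over 7 cells = 3579  → 2.4591
row 4: Σ corner-gray over 7 cells = 4084  → 2.8060
row 5: Σ corner-gray over 7 cells = 4253  → 2.9221
Σ rows: total corner-gray = 21837  → 15.0037 mm³

15.004


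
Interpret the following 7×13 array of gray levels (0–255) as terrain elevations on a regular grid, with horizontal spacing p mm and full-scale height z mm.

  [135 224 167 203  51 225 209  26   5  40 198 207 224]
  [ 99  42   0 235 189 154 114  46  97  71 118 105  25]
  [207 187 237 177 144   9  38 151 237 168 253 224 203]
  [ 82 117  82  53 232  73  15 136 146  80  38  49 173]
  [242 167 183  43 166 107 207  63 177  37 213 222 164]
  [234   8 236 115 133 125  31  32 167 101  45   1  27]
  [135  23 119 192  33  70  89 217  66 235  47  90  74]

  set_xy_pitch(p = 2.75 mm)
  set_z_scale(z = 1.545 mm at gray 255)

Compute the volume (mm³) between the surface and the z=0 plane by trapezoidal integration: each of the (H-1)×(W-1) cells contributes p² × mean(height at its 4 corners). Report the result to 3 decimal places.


height_mm = gray/255 × 1.545; cell vol = 2.75² × mean(4 corners)
unit = 2.75² × 1.545 / (4×255) = 0.011455 mm³ per gray-sum
row 0: Σ corner-gray over 12 cells = 5935  → 67.9852
row 1: Σ corner-gray over 12 cells = 6526  → 74.7551
row 2: Σ corner-gray over 12 cells = 6357  → 72.8192
row 3: Σ corner-gray over 12 cells = 5873  → 67.2750
row 4: Σ corner-gray over 12 cells = 5825  → 66.7252
row 5: Σ corner-gray over 12 cells = 4820  → 55.2129
Σ rows: total corner-gray = 35336  → 404.7726 mm³

404.773


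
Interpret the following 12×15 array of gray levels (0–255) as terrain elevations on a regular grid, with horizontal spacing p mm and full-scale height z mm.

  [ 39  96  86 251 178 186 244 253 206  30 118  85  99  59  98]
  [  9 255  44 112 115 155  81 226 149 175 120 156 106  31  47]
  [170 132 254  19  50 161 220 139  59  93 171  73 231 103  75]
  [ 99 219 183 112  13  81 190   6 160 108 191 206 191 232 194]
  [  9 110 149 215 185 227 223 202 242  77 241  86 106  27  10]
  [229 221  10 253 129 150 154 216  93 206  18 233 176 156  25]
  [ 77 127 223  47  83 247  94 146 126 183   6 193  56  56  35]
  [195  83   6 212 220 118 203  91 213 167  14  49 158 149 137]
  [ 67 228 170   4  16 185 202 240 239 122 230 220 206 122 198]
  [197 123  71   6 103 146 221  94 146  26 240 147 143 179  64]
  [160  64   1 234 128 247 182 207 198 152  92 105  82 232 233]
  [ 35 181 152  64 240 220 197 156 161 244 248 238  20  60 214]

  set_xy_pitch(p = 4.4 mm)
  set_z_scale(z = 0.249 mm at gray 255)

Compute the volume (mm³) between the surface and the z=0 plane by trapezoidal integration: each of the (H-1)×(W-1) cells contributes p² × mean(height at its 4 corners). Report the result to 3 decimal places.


410.180

height_mm = gray/255 × 0.249; cell vol = 4.4² × mean(4 corners)
unit = 4.4² × 0.249 / (4×255) = 0.00472612 mm³ per gray-sum
row 0: Σ corner-gray over 14 cells = 7425  → 35.0914
row 1: Σ corner-gray over 14 cells = 7161  → 33.8437
row 2: Σ corner-gray over 14 cells = 7732  → 36.5423
row 3: Σ corner-gray over 14 cells = 8276  → 39.1133
row 4: Σ corner-gray over 14 cells = 8483  → 40.0917
row 5: Σ corner-gray over 14 cells = 7570  → 35.7767
row 6: Σ corner-gray over 14 cells = 6984  → 33.0072
row 7: Σ corner-gray over 14 cells = 8331  → 39.3733
row 8: Σ corner-gray over 14 cells = 8184  → 38.6785
row 9: Σ corner-gray over 14 cells = 7792  → 36.8259
row 10: Σ corner-gray over 14 cells = 8852  → 41.8356
Σ rows: total corner-gray = 86790  → 410.1798 mm³


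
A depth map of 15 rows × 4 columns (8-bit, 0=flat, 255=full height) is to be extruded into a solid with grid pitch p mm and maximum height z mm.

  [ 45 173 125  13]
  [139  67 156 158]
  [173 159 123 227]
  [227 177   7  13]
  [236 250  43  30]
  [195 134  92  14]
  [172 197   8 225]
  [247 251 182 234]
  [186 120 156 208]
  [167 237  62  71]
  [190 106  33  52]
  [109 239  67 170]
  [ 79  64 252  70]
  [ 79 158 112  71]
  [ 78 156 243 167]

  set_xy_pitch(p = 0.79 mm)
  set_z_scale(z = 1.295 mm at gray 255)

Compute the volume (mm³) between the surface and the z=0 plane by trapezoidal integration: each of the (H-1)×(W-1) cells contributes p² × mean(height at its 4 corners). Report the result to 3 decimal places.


18.216

height_mm = gray/255 × 1.295; cell vol = 0.79² × mean(4 corners)
unit = 0.79² × 1.295 / (4×255) = 0.000792362 mm³ per gray-sum
row 0: Σ corner-gray over 3 cells = 1397  → 1.1069
row 1: Σ corner-gray over 3 cells = 1707  → 1.3526
row 2: Σ corner-gray over 3 cells = 1572  → 1.2456
row 3: Σ corner-gray over 3 cells = 1460  → 1.1568
row 4: Σ corner-gray over 3 cells = 1513  → 1.1988
row 5: Σ corner-gray over 3 cells = 1468  → 1.1632
row 6: Σ corner-gray over 3 cells = 2154  → 1.7067
row 7: Σ corner-gray over 3 cells = 2293  → 1.8169
row 8: Σ corner-gray over 3 cells = 1782  → 1.4120
row 9: Σ corner-gray over 3 cells = 1356  → 1.0744
row 10: Σ corner-gray over 3 cells = 1411  → 1.1180
row 11: Σ corner-gray over 3 cells = 1672  → 1.3248
row 12: Σ corner-gray over 3 cells = 1471  → 1.1656
row 13: Σ corner-gray over 3 cells = 1733  → 1.3732
Σ rows: total corner-gray = 22989  → 18.2156 mm³


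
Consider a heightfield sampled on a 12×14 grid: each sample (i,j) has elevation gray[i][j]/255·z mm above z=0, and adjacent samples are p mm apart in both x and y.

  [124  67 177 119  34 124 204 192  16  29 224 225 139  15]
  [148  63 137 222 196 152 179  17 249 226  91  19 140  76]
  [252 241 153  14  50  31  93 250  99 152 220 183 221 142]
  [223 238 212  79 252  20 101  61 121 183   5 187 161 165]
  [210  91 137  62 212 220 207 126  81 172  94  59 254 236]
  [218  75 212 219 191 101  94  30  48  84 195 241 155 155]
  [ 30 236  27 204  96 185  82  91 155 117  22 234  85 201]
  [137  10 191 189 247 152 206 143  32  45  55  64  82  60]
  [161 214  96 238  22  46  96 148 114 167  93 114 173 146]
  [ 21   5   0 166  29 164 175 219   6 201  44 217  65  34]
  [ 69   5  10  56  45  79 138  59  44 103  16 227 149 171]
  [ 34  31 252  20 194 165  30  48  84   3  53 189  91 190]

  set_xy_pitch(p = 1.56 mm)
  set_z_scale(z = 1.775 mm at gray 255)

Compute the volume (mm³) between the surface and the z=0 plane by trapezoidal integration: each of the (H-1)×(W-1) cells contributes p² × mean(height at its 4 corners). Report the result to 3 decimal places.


height_mm = gray/255 × 1.775; cell vol = 1.56² × mean(4 corners)
unit = 1.56² × 1.775 / (4×255) = 0.00423494 mm³ per gray-sum
row 0: Σ corner-gray over 13 cells = 6845  → 28.9882
row 1: Σ corner-gray over 13 cells = 7414  → 31.3979
row 2: Σ corner-gray over 13 cells = 7436  → 31.4910
row 3: Σ corner-gray over 13 cells = 7504  → 31.7790
row 4: Σ corner-gray over 13 cells = 7539  → 31.9272
row 5: Σ corner-gray over 13 cells = 6962  → 29.4837
row 6: Σ corner-gray over 13 cells = 6328  → 26.7987
row 7: Σ corner-gray over 13 cells = 6378  → 27.0105
row 8: Σ corner-gray over 13 cells = 5986  → 25.3504
row 9: Σ corner-gray over 13 cells = 4739  → 20.0694
row 10: Σ corner-gray over 13 cells = 4646  → 19.6755
Σ rows: total corner-gray = 71777  → 303.9714 mm³

303.971


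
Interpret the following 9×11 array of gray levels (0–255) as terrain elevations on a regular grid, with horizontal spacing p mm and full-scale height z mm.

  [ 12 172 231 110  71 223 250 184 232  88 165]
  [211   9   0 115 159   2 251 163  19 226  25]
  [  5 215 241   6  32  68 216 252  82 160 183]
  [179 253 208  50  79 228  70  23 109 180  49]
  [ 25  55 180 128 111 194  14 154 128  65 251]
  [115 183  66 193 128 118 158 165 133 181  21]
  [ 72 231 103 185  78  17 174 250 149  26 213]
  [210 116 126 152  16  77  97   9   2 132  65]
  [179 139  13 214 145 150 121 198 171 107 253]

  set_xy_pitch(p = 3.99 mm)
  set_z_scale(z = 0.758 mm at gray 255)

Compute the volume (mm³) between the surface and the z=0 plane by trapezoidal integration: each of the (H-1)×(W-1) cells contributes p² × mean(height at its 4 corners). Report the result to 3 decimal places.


477.196

height_mm = gray/255 × 0.758; cell vol = 3.99² × mean(4 corners)
unit = 3.99² × 0.758 / (4×255) = 0.0118308 mm³ per gray-sum
row 0: Σ corner-gray over 10 cells = 5423  → 64.1585
row 1: Σ corner-gray over 10 cells = 4856  → 57.4505
row 2: Σ corner-gray over 10 cells = 5360  → 63.4132
row 3: Σ corner-gray over 10 cells = 4962  → 58.7045
row 4: Σ corner-gray over 10 cells = 5120  → 60.5738
row 5: Σ corner-gray over 10 cells = 5497  → 65.0340
row 6: Σ corner-gray over 10 cells = 4440  → 52.5288
row 7: Σ corner-gray over 10 cells = 4677  → 55.3327
Σ rows: total corner-gray = 40335  → 477.1961 mm³


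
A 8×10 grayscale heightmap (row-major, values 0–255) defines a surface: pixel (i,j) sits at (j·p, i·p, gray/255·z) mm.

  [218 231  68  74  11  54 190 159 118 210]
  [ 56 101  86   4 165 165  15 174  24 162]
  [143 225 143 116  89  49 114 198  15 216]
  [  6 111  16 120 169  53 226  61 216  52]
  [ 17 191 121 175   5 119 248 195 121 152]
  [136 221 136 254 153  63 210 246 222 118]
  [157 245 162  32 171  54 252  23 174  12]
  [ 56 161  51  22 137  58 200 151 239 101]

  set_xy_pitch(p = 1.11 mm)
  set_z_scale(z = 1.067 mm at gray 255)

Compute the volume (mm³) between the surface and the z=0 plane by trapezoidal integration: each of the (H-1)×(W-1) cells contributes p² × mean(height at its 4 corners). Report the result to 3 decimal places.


height_mm = gray/255 × 1.067; cell vol = 1.11² × mean(4 corners)
unit = 1.11² × 1.067 / (4×255) = 0.00128887 mm³ per gray-sum
row 0: Σ corner-gray over 9 cells = 3924  → 5.0575
row 1: Σ corner-gray over 9 cells = 3943  → 5.0820
row 2: Σ corner-gray over 9 cells = 4259  → 5.4893
row 3: Σ corner-gray over 9 cells = 4521  → 5.8270
row 4: Σ corner-gray over 9 cells = 5783  → 7.4536
row 5: Σ corner-gray over 9 cells = 5659  → 7.2937
row 6: Σ corner-gray over 9 cells = 4590  → 5.9159
Σ rows: total corner-gray = 32679  → 42.1191 mm³

42.119


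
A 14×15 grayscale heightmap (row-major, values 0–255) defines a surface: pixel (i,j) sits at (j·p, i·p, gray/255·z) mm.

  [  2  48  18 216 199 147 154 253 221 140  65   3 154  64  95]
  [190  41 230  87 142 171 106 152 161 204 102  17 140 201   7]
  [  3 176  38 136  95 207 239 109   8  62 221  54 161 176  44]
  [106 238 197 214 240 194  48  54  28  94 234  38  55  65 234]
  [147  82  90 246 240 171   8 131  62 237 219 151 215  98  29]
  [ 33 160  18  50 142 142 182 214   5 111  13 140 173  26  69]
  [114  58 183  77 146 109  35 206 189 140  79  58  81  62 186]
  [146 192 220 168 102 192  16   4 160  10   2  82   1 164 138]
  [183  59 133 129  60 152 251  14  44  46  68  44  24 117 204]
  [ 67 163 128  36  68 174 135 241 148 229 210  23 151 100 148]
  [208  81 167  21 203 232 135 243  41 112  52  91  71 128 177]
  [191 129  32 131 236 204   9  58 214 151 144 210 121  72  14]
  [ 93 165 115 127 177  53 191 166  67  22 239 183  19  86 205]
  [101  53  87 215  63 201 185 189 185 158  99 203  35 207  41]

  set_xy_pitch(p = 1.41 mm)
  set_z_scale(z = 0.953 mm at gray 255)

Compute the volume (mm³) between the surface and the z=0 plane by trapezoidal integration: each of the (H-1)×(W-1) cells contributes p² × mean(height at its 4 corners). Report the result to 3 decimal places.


height_mm = gray/255 × 0.953; cell vol = 1.41² × mean(4 corners)
unit = 1.41² × 0.953 / (4×255) = 0.00185751 mm³ per gray-sum
row 0: Σ corner-gray over 14 cells = 7166  → 13.3109
row 1: Σ corner-gray over 14 cells = 7116  → 13.2180
row 2: Σ corner-gray over 14 cells = 7149  → 13.2793
row 3: Σ corner-gray over 14 cells = 7814  → 14.5146
row 4: Σ corner-gray over 14 cells = 6930  → 12.8725
row 5: Σ corner-gray over 14 cells = 6000  → 11.1451
row 6: Σ corner-gray over 14 cells = 6056  → 11.2491
row 7: Σ corner-gray over 14 cells = 5579  → 10.3630
row 8: Σ corner-gray over 14 cells = 6496  → 12.0664
row 9: Σ corner-gray over 14 cells = 7366  → 13.6824
row 10: Σ corner-gray over 14 cells = 7166  → 13.3109
row 11: Σ corner-gray over 14 cells = 7145  → 13.2719
row 12: Σ corner-gray over 14 cells = 7420  → 13.7827
Σ rows: total corner-gray = 89403  → 166.0669 mm³

166.067


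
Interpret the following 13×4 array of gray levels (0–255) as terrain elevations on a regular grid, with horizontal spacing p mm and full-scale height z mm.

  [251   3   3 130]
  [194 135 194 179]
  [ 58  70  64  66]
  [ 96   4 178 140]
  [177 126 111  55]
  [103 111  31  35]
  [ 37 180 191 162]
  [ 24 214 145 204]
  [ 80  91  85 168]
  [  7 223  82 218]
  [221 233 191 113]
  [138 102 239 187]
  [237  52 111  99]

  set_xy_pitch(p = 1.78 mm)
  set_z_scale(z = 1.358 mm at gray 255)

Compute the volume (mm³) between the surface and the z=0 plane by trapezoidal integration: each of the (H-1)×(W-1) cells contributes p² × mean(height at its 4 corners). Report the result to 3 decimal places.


height_mm = gray/255 × 1.358; cell vol = 1.78² × mean(4 corners)
unit = 1.78² × 1.358 / (4×255) = 0.00421832 mm³ per gray-sum
row 0: Σ corner-gray over 3 cells = 1424  → 6.0069
row 1: Σ corner-gray over 3 cells = 1423  → 6.0027
row 2: Σ corner-gray over 3 cells = 992  → 4.1846
row 3: Σ corner-gray over 3 cells = 1306  → 5.5091
row 4: Σ corner-gray over 3 cells = 1128  → 4.7583
row 5: Σ corner-gray over 3 cells = 1363  → 5.7496
row 6: Σ corner-gray over 3 cells = 1887  → 7.9600
row 7: Σ corner-gray over 3 cells = 1546  → 6.5215
row 8: Σ corner-gray over 3 cells = 1435  → 6.0533
row 9: Σ corner-gray over 3 cells = 2017  → 8.5084
row 10: Σ corner-gray over 3 cells = 2189  → 9.2339
row 11: Σ corner-gray over 3 cells = 1669  → 7.0404
Σ rows: total corner-gray = 18379  → 77.5285 mm³

77.529


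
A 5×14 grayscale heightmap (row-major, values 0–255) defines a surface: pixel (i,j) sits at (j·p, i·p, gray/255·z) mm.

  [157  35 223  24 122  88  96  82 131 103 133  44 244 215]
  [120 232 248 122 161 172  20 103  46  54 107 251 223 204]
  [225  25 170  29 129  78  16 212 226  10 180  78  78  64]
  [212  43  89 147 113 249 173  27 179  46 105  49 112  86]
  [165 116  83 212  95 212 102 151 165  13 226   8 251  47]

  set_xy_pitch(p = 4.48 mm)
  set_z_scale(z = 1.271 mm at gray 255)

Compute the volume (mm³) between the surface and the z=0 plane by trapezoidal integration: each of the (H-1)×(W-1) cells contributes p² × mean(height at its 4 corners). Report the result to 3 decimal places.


height_mm = gray/255 × 1.271; cell vol = 4.48² × mean(4 corners)
unit = 4.48² × 1.271 / (4×255) = 0.0250093 mm³ per gray-sum
row 0: Σ corner-gray over 13 cells = 6824  → 170.6634
row 1: Σ corner-gray over 13 cells = 6553  → 163.8859
row 2: Σ corner-gray over 13 cells = 5713  → 142.8781
row 3: Σ corner-gray over 13 cells = 6442  → 161.1099
Σ rows: total corner-gray = 25532  → 638.5373 mm³

638.537
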